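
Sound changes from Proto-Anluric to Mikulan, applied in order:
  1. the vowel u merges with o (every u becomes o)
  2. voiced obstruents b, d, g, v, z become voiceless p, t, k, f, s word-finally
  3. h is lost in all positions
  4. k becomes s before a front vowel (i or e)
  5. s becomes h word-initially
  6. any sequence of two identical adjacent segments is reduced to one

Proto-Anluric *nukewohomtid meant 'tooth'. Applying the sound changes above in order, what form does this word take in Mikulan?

nosewomtit

Mikulan: start from *nukewohomtid.
  rule 1 (vowel merger): nukewohomtid → nokewohomtid
  rule 2 (final devoicing): nokewohomtid → nokewohomtit
  rule 3 (h-loss): nokewohomtit → nokewoomtit
  rule 4 (palatalisation): nokewoomtit → nosewoomtit
  rule 5: no change — nosewoomtit
  rule 6 (degemination): nosewoomtit → nosewomtit
  ⇒ Mikulan nosewomtit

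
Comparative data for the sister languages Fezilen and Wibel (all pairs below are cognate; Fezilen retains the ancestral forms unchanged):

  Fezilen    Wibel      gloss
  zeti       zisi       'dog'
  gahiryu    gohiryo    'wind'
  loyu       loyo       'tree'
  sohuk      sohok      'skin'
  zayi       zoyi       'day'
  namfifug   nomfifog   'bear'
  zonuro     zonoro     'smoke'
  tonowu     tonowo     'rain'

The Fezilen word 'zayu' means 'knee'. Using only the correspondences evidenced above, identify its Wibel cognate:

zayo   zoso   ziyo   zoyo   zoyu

zoyo

gahiryu ~ gohiryo, zayi ~ zoyi — Fezilen a corresponds to Wibel o after a consonant, before a consonant other than r, m, n, p, b, f, v.
gahiryu ~ gohiryo, loyu ~ loyo — Fezilen u corresponds to Wibel o word-finally.
Applying these to Fezilen 'zayu':
  zayu → zoyu   (a→o after a consonant, before a consonant other than r, m, n, p, b, f, v)
  zoyu → zoyo   (u→o word-finally)
So the Wibel cognate is 'zoyo'.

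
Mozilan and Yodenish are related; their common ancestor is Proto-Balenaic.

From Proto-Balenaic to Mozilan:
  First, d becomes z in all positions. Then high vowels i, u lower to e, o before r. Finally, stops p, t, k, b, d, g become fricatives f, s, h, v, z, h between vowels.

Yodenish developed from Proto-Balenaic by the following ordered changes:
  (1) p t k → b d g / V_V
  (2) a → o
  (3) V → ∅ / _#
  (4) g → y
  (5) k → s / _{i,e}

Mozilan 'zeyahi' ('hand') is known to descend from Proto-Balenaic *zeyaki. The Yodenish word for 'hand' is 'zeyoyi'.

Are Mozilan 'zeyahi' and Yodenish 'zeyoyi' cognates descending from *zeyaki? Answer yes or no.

no

Derive the expected Yodenish reflex of *zeyaki:
Yodenish: *zeyaki > zeyagi > zeyogi > zeyog > zeyoy  (by intervocalic voicing, vowel merger, apocope, unconditioned shift)
The regular Yodenish reflex would be 'zeyoy', but the attested form is 'zeyoyi'. The correspondence is irregular, so they are not cognates (the Yodenish form has a different source).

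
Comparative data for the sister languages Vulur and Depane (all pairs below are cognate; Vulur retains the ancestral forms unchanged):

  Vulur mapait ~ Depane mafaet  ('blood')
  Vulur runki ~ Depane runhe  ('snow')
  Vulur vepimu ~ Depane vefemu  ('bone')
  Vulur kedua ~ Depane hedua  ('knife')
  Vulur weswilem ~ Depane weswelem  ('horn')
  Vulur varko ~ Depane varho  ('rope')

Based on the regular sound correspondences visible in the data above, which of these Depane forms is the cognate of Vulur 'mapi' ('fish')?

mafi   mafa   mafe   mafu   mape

mafe

vepimu ~ vefemu — Vulur p corresponds to Depane f between vowels (before a front vowel).
runki ~ runhe — Vulur i corresponds to Depane e word-finally.
Applying these to Vulur 'mapi':
  mapi → mafi   (p→f between vowels (before a front vowel))
  mafi → mafe   (i→e word-finally)
So the Depane cognate is 'mafe'.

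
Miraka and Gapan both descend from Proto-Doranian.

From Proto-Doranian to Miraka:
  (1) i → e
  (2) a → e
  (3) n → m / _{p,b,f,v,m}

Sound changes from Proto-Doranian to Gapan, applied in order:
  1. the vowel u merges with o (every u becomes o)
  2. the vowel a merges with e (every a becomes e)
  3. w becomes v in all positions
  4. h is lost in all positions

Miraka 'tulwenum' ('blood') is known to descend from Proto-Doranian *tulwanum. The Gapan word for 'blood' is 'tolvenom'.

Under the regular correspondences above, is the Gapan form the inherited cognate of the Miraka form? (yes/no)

yes

Derive the expected Gapan reflex of *tulwanum:
Gapan: *tulwanum > tolwanom > tolwenom > tolvenom  (by vowel merger, vowel merger, unconditioned shift)
Gapan 'tolvenom' matches the regular reflex exactly, so the pair is cognate.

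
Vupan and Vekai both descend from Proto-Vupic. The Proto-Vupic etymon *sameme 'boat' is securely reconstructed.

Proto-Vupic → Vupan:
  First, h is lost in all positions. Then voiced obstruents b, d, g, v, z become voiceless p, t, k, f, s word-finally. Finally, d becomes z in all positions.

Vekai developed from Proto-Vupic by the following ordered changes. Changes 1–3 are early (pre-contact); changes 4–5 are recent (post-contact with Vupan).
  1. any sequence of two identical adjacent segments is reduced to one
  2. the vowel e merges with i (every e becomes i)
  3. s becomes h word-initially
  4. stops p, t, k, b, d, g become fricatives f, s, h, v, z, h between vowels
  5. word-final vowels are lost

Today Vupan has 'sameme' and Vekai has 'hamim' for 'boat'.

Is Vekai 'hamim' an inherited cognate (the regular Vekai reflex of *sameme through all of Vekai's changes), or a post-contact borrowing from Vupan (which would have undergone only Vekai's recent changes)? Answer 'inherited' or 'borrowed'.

If inherited, *sameme would pass through all of Vekai's changes:
Vekai: *sameme
  sameme (rule 1 does not apply)
  sameme → samimi   [vowel merger]
  samimi → hamimi   [debuccalisation]
  hamimi (rule 4 does not apply)
  hamimi → hamim   [apocope]
  giving Vekai hamim.
If borrowed from Vupan 'sameme' after the early changes, it would undergo only the recent ones:
  rule 4 (intervocalic lenition): no change (sameme)
  rule 5 (apocope): sameme → samem
  ⇒ as a loan: samem
Vekai 'hamim' matches the inherited outcome exactly, so it is an inherited cognate, not a loan.

inherited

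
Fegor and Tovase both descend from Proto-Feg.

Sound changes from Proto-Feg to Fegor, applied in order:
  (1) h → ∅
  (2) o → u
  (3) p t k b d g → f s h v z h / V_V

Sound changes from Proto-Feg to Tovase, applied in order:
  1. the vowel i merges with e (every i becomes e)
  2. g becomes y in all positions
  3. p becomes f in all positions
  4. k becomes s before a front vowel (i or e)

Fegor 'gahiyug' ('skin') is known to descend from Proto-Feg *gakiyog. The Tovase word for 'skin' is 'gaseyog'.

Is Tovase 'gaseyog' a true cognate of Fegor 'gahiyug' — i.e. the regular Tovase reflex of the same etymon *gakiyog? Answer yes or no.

no

Derive the expected Tovase reflex of *gakiyog:
Tovase: *gakiyog
  gakiyog → gakeyog   [vowel merger]
  gakeyog → yakeyoy   [unconditioned shift]
  yakeyoy (rule 3 does not apply)
  yakeyoy → yaseyoy   [palatalisation]
  giving Tovase yaseyoy.
The regular Tovase reflex would be 'yaseyoy', but the attested form is 'gaseyog'. The correspondence is irregular, so they are not cognates (the Tovase form has a different source).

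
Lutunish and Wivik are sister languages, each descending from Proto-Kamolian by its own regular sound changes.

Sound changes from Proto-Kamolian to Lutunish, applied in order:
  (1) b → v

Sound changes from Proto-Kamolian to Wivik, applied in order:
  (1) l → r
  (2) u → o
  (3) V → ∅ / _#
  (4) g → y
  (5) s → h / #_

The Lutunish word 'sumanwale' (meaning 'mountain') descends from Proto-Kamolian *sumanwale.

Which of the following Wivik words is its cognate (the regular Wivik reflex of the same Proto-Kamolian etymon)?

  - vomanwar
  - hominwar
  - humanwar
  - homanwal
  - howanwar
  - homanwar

Wivik: start from *sumanwale.
  rule 1 (unconditioned shift): sumanwale → sumanware
  rule 2 (vowel merger): sumanware → somanware
  rule 3 (apocope): somanware → somanwar
  rule 4: no change — somanwar
  rule 5 (debuccalisation): somanwar → homanwar
  ⇒ Wivik homanwar
The other candidates each miss or misapply at least one Wivik change.

homanwar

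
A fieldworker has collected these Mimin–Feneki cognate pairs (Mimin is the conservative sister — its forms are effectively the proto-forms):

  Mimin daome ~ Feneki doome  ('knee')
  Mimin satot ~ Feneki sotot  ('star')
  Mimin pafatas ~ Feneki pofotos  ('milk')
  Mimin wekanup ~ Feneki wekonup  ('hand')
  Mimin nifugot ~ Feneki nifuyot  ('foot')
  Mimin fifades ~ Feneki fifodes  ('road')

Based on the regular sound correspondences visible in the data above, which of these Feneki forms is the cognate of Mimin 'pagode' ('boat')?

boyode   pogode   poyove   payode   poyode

poyode

satot ~ sotot, pafatas ~ pofotos — Mimin a corresponds to Feneki o after a consonant, before a consonant other than r, m, n, p, b, f, v.
nifugot ~ nifuyot — Mimin g corresponds to Feneki y between vowels (before a back vowel).
Applying these to Mimin 'pagode':
  pagode → pogode   (a→o after a consonant, before a consonant other than r, m, n, p, b, f, v)
  pogode → poyode   (g→y between vowels (before a back vowel))
So the Feneki cognate is 'poyode'.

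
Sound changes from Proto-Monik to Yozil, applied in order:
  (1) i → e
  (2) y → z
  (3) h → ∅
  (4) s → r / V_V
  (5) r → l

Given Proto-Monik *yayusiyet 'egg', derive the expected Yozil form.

zazulezet

Yozil: start from *yayusiyet.
  rule 1 (vowel merger): yayusiyet → yayuseyet
  rule 2 (unconditioned shift): yayuseyet → zazusezet
  rule 3: no change — zazusezet
  rule 4 (rhotacism): zazusezet → zazurezet
  rule 5 (unconditioned shift): zazurezet → zazulezet
  ⇒ Yozil zazulezet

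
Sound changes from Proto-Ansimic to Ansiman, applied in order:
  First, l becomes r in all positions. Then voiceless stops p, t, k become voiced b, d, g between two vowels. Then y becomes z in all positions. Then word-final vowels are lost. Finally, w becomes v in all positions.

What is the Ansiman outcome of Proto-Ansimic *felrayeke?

Ansiman: *felrayeke
  felrayeke → ferrayeke   [unconditioned shift]
  ferrayeke → ferrayege   [intervocalic voicing]
  ferrayege → ferrazege   [unconditioned shift]
  ferrazege → ferrazeg   [apocope]
  ferrazeg (rule 5 does not apply)
  giving Ansiman ferrazeg.

ferrazeg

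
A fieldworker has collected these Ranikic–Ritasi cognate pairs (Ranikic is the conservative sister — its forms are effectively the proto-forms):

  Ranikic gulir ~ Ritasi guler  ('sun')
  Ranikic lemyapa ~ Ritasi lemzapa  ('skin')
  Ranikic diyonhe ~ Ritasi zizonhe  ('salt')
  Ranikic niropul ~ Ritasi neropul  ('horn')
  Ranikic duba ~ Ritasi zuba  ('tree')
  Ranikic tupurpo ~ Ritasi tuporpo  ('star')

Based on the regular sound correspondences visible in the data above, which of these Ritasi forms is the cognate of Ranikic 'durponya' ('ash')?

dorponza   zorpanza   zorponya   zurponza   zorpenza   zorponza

duba ~ zuba — Ranikic d corresponds to Ritasi z word-initially before a back vowel.
tupurpo ~ tuporpo — Ranikic u corresponds to Ritasi o after a consonant, before r.
lemyapa ~ lemzapa — Ranikic y corresponds to Ritasi z after a consonant, before a back vowel.
Applying these to Ranikic 'durponya':
  durponya → zurponya   (d→z word-initially before a back vowel)
  zurponya → zorponya   (u→o after a consonant, before r)
  zorponya → zorponza   (y→z after a consonant, before a back vowel)
So the Ritasi cognate is 'zorponza'.

zorponza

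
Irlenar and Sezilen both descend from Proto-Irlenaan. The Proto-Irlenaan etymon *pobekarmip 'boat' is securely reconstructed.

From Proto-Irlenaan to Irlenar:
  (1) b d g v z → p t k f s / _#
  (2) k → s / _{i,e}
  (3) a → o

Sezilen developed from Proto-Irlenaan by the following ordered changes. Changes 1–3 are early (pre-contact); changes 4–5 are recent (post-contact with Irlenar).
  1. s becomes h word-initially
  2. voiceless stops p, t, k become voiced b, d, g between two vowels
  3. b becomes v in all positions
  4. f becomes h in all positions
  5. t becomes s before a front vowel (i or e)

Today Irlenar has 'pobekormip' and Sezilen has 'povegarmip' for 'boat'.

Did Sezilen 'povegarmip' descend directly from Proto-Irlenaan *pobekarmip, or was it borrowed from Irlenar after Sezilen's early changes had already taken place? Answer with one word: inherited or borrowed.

If inherited, *pobekarmip would pass through all of Sezilen's changes:
Sezilen: start from *pobekarmip.
  rule 1: no change — pobekarmip
  rule 2 (intervocalic voicing): pobekarmip → pobegarmip
  rule 3 (unconditioned shift): pobegarmip → povegarmip
  rule 4: no change — povegarmip
  rule 5: no change — povegarmip
  ⇒ Sezilen povegarmip
If borrowed from Irlenar 'pobekormip' after the early changes, it would undergo only the recent ones:
  rule 4 (unconditioned shift): no change (pobekormip)
  rule 5 (palatalisation): no change (pobekormip)
  ⇒ as a loan: pobekormip
Sezilen 'povegarmip' matches the inherited outcome exactly, so it is an inherited cognate, not a loan.

inherited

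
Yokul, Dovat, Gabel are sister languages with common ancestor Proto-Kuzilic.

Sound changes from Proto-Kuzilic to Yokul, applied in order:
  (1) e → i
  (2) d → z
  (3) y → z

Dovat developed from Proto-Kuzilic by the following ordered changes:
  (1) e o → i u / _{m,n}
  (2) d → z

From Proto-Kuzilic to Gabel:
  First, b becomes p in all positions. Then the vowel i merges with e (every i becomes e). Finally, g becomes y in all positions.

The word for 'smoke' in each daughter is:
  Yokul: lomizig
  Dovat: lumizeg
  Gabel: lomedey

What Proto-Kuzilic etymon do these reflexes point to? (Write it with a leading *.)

*lomideg

Position 2: Yokul has o, Dovat has u, Gabel has o. Yokul preserves o here (none of its changes turn any other segment into o), so the proto-segment is *o.
Position 4: Yokul has i, Dovat has i, Gabel has e. Taking the neighbouring segments as reconstructed: Yokul i could go back to *e or *i; Dovat i can only go back to *i; Gabel e could go back to *e or *i — the one source consistent with every daughter is *i.
Position 7: Yokul has g, Dovat has g, Gabel has y. Yokul preserves g here (none of its changes turn any other segment into g), so the proto-segment is *g.
Verify the candidate proto-form against each daughter:
Yokul: *lomideg > lomidig > lomizig  (by vowel merger, unconditioned shift)
Dovat: start from *lomideg.
  rule 1 (pre-nasal raising): lomideg → lumideg
  rule 2 (unconditioned shift): lumideg → lumizeg
  ⇒ Dovat lumizeg
Gabel: start from *lomideg.
  rule 1: no change — lomideg
  rule 2 (vowel merger): lomideg → lomedeg
  rule 3 (unconditioned shift): lomedeg → lomedey
  ⇒ Gabel lomedey
No other proto-form is consistent with every reflex, so the reconstruction is *lomideg.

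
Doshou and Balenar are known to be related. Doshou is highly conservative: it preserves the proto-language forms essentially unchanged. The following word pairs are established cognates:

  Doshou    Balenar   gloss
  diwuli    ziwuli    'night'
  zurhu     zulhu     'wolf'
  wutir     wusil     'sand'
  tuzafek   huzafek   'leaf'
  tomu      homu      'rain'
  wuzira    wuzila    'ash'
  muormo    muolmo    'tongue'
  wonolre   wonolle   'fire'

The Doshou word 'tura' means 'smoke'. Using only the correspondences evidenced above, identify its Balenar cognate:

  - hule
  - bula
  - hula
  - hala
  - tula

tuzafek ~ huzafek — Doshou t corresponds to Balenar h word-initially before a back vowel.
wuzira ~ wuzila — Doshou r corresponds to Balenar l between vowels (before a back vowel).
Applying these to Doshou 'tura':
  tura → hura   (t→h word-initially before a back vowel)
  hura → hula   (r→l between vowels (before a back vowel))
So the Balenar cognate is 'hula'.

hula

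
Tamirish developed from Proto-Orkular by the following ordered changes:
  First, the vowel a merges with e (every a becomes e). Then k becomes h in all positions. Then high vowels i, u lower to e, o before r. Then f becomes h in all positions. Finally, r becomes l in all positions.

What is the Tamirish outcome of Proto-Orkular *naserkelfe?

Tamirish: *naserkelfe
  naserkelfe → neserkelfe   [vowel merger]
  neserkelfe → neserhelfe   [unconditioned shift]
  neserhelfe (rule 3 does not apply)
  neserhelfe → neserhelhe   [unconditioned shift]
  neserhelhe → neselhelhe   [unconditioned shift]
  giving Tamirish neselhelhe.

neselhelhe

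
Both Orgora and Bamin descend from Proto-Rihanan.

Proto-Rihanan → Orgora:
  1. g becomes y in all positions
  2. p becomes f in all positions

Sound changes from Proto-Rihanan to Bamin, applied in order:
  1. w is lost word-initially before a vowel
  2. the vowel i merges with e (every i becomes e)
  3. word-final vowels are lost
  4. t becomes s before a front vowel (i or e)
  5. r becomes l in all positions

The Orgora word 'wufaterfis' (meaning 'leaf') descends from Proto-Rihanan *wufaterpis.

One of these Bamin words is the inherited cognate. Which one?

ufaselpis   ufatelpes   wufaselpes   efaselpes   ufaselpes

ufaselpes

Bamin: start from *wufaterpis.
  rule 1 (glide loss): wufaterpis → ufaterpis
  rule 2 (vowel merger): ufaterpis → ufaterpes
  rule 3: no change — ufaterpes
  rule 4 (palatalisation): ufaterpes → ufaserpes
  rule 5 (unconditioned shift): ufaserpes → ufaselpes
  ⇒ Bamin ufaselpes
Only 'ufaselpes' matches the regular Bamin development of *wufaterpis.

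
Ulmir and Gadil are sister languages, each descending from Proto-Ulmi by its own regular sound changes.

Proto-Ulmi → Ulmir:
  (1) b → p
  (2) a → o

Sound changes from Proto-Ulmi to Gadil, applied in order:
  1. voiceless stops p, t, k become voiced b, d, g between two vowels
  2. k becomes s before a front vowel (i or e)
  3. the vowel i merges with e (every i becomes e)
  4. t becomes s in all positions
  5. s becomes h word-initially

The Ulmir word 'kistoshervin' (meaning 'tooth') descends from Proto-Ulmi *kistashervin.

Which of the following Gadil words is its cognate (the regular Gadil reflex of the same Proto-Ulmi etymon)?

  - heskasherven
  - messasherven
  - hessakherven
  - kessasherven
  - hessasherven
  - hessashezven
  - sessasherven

hessasherven

Gadil: *kistashervin > sistashervin > sestasherven > sessasherven > hessasherven  (by palatalisation, vowel merger, unconditioned shift, debuccalisation)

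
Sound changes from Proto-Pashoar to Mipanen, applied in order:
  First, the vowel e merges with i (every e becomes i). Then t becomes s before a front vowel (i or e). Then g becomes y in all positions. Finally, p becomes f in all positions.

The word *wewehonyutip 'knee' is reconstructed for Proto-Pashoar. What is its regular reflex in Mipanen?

Mipanen: *wewehonyutip > wiwihonyutip > wiwihonyusip > wiwihonyusif  (by vowel merger, palatalisation, unconditioned shift)

wiwihonyusif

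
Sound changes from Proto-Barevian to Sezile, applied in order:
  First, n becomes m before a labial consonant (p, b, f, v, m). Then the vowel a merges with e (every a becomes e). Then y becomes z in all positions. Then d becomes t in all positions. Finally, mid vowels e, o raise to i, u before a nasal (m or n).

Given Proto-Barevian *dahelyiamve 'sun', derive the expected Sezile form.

Sezile: start from *dahelyiamve.
  rule 1: no change — dahelyiamve
  rule 2 (vowel merger): dahelyiamve → dehelyiemve
  rule 3 (unconditioned shift): dehelyiemve → dehelziemve
  rule 4 (unconditioned shift): dehelziemve → tehelziemve
  rule 5 (pre-nasal raising): tehelziemve → tehelziimve
  ⇒ Sezile tehelziimve

tehelziimve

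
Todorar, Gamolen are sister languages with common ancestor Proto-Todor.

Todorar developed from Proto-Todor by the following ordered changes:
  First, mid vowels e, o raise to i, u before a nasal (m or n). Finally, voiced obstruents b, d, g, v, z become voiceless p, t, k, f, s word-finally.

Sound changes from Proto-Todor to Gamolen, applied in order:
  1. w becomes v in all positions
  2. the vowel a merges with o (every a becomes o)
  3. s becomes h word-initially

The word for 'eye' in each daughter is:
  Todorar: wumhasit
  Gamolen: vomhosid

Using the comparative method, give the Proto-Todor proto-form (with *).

*womhasid

Position 1: Todorar has w, Gamolen has v. Todorar preserves w here (none of its changes turn any other segment into w), so the proto-segment is *w.
Position 8: Todorar has t, Gamolen has d. Gamolen preserves d here (none of its changes turn any other segment into d), so the proto-segment is *d.
This points to *womhasid. Verify forward in each daughter:
Todorar: *womhasid > wumhasid > wumhasit  (by pre-nasal raising, final devoicing)
Gamolen: *womhasid > vomhasid > vomhosid  (by unconditioned shift, vowel merger)
*womhasid is the unique common source.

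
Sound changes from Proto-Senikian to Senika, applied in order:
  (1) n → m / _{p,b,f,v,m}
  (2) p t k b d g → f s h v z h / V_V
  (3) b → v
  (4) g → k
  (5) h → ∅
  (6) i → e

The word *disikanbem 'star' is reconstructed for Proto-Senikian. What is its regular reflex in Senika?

deseamvem

Senika: *disikanbem > disikambem > disihambem > disihamvem > disiamvem > deseamvem  (by nasal place assimilation, intervocalic lenition, unconditioned shift, h-loss, vowel merger)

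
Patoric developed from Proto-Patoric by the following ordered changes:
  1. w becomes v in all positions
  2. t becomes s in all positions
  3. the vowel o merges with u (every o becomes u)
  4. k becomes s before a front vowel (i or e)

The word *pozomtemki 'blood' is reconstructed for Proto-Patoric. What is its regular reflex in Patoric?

Patoric: *pozomtemki > pozomsemki > puzumsemki > puzumsemsi  (by unconditioned shift, vowel merger, palatalisation)

puzumsemsi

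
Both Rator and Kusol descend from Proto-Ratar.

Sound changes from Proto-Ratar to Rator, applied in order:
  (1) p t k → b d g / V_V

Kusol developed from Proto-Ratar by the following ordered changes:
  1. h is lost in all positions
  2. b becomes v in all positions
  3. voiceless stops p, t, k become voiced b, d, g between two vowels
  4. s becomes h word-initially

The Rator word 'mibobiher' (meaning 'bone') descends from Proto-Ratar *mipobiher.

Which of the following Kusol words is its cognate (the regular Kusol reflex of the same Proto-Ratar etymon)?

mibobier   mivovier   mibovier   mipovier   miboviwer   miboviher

mibovier

Kusol: start from *mipobiher.
  rule 1 (h-loss): mipobiher → mipobier
  rule 2 (unconditioned shift): mipobier → mipovier
  rule 3 (intervocalic voicing): mipovier → mibovier
  rule 4: no change — mibovier
  ⇒ Kusol mibovier
Among the options, 'mibovier' alone shows every Kusol change applied in order.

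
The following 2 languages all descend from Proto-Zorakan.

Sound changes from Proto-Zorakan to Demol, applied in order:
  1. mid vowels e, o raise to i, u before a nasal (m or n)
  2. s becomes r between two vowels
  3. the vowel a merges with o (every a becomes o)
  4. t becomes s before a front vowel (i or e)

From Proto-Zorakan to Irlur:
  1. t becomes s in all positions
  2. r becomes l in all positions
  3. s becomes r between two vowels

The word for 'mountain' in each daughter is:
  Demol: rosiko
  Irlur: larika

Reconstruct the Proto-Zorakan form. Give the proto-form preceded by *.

*ratika

Position 2: Demol has o, Irlur has a. Irlur preserves a here (none of its changes turn any other segment into a), so the proto-segment is *a.
Position 3: Demol has s, Irlur has r. Taking the neighbouring segments as reconstructed: Demol s can only go back to *t; Irlur r could go back to *t or *s — the one source consistent with every daughter is *t.
Position 6: Demol has o, Irlur has a. Irlur preserves a here (none of its changes turn any other segment into a), so the proto-segment is *a.
Continuing position by position gives *ratika; check it forward:
Demol: *ratika > rotiko > rosiko  (by vowel merger, palatalisation)
Irlur: *ratika > rasika > lasika > larika  (by unconditioned shift, unconditioned shift, rhotacism)
No other proto-form is consistent with every reflex, so the reconstruction is *ratika.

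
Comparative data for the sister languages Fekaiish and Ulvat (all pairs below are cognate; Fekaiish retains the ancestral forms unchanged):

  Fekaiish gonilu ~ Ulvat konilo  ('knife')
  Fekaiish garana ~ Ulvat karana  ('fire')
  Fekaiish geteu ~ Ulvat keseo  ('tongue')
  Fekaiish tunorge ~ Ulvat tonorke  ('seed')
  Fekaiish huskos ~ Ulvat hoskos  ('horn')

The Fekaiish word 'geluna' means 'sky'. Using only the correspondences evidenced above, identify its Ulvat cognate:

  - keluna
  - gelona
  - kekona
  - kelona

kelona

geteu ~ keseo — Fekaiish g corresponds to Ulvat k word-initially before a front vowel.
tunorge ~ tonorke — Fekaiish u corresponds to Ulvat o after a consonant, before a nasal.
Applying these to Fekaiish 'geluna':
  geluna → keluna   (g→k word-initially before a front vowel)
  keluna → kelona   (u→o after a consonant, before a nasal)
So the Ulvat cognate is 'kelona'.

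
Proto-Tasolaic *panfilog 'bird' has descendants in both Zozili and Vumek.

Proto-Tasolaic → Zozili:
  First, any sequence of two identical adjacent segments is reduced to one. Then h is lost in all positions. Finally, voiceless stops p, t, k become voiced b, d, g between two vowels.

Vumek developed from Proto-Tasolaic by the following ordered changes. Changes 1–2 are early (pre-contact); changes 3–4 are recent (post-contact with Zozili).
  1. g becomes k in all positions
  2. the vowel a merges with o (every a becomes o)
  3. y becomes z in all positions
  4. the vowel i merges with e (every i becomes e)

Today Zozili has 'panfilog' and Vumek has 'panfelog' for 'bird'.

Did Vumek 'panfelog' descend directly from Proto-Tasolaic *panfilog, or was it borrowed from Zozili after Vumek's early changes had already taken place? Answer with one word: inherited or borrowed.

If inherited, *panfilog would pass through all of Vumek's changes:
Vumek: start from *panfilog.
  rule 1 (unconditioned shift): panfilog → panfilok
  rule 2 (vowel merger): panfilok → ponfilok
  rule 3: no change — ponfilok
  rule 4 (vowel merger): ponfilok → ponfelok
  ⇒ Vumek ponfelok
If borrowed from Zozili 'panfilog' after the early changes, it would undergo only the recent ones:
  rule 3 (unconditioned shift): no change (panfilog)
  rule 4 (vowel merger): panfilog → panfelog
  ⇒ as a loan: panfelog
Vumek 'panfelog' matches the loan outcome 'panfelog', not the inherited 'ponfelok' — it skipped the early Vumek changes, so it was borrowed from Zozili.

borrowed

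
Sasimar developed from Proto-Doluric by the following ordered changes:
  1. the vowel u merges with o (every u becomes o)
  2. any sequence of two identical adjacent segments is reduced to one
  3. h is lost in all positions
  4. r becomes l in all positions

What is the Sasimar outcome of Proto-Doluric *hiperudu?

Sasimar: *hiperudu > hiperodo > iperodo > ipelodo  (by vowel merger, h-loss, unconditioned shift)

ipelodo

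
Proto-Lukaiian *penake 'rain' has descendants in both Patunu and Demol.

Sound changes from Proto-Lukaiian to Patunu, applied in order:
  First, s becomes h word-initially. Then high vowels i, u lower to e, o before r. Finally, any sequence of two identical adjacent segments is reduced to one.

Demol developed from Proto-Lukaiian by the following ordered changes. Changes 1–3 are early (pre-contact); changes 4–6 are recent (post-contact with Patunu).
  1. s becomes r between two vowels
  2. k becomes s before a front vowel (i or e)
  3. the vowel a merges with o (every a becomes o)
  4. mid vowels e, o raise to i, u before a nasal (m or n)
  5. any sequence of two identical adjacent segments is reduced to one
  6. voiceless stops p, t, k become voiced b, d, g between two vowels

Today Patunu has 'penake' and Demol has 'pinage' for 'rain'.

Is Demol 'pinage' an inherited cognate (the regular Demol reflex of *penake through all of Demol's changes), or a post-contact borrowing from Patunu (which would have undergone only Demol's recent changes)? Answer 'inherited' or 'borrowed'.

borrowed

If inherited, *penake would pass through all of Demol's changes:
Demol: *penake
  penake (rule 1 does not apply)
  penake → penase   [palatalisation]
  penase → penose   [vowel merger]
  penose → pinose   [pre-nasal raising]
  pinose (rule 5 does not apply)
  pinose (rule 6 does not apply)
  giving Demol pinose.
If borrowed from Patunu 'penake' after the early changes, it would undergo only the recent ones:
  rule 4 (pre-nasal raising): penake → pinake
  rule 5 (degemination): no change (pinake)
  rule 6 (intervocalic voicing): pinake → pinage
  ⇒ as a loan: pinage
Demol 'pinage' matches the loan outcome 'pinage', not the inherited 'pinose' — it skipped the early Demol changes, so it was borrowed from Patunu.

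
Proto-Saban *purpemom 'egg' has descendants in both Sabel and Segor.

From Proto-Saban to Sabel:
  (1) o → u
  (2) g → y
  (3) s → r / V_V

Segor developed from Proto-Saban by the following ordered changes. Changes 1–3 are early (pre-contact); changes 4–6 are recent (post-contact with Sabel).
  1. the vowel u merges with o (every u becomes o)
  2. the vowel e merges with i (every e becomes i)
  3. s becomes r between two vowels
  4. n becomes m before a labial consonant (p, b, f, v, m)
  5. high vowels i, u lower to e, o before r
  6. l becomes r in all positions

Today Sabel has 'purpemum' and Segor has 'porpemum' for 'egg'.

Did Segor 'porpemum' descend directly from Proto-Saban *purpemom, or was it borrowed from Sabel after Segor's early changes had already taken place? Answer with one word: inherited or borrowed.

borrowed

If inherited, *purpemom would pass through all of Segor's changes:
Segor: *purpemom > porpemom > porpimom  (by vowel merger, vowel merger)
If borrowed from Sabel 'purpemum' after the early changes, it would undergo only the recent ones:
  rule 4 (nasal place assimilation): no change (purpemum)
  rule 5 (pre-rhotic lowering): purpemum → porpemum
  rule 6 (unconditioned shift): no change (porpemum)
  ⇒ as a loan: porpemum
Segor 'porpemum' matches the loan outcome 'porpemum', not the inherited 'porpimom' — it skipped the early Segor changes, so it was borrowed from Sabel.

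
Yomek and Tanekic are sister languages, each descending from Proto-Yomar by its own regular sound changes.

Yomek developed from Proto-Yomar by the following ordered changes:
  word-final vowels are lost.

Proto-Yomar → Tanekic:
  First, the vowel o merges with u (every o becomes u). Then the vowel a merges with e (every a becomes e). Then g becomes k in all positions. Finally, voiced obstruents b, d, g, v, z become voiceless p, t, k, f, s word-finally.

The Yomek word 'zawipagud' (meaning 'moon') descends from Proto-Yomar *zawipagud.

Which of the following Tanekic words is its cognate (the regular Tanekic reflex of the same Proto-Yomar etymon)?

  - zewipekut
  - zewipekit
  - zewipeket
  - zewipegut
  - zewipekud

Tanekic: start from *zawipagud.
  rule 1: no change — zawipagud
  rule 2 (vowel merger): zawipagud → zewipegud
  rule 3 (unconditioned shift): zewipegud → zewipekud
  rule 4 (final devoicing): zewipekud → zewipekut
  ⇒ Tanekic zewipekut
Among the options, 'zewipekut' alone shows every Tanekic change applied in order.

zewipekut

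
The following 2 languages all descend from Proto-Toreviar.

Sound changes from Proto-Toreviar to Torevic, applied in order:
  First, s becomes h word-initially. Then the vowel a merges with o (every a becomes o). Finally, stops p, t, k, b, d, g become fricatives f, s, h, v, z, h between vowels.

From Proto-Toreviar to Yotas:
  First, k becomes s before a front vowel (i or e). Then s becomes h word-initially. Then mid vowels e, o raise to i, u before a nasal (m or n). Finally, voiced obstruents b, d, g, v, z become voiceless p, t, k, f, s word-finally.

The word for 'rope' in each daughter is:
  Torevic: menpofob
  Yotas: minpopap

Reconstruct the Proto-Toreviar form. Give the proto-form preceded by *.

*menpopab

Position 7: Torevic has o, Yotas has a. Yotas preserves a here (none of its changes turn any other segment into a), so the proto-segment is *a.
Position 8: Torevic has b, Yotas has p. Torevic preserves b here (none of its changes turn any other segment into b), so the proto-segment is *b.
Verify the candidate proto-form against each daughter:
Torevic: start from *menpopab.
  rule 1: no change — menpopab
  rule 2 (vowel merger): menpopab → menpopob
  rule 3 (intervocalic lenition): menpopob → menpofob
  ⇒ Torevic menpofob
Yotas: start from *menpopab.
  rule 1: no change — menpopab
  rule 2: no change — menpopab
  rule 3 (pre-nasal raising): menpopab → minpopab
  rule 4 (final devoicing): minpopab → minpopap
  ⇒ Yotas minpopap
*menpopab is the unique common source.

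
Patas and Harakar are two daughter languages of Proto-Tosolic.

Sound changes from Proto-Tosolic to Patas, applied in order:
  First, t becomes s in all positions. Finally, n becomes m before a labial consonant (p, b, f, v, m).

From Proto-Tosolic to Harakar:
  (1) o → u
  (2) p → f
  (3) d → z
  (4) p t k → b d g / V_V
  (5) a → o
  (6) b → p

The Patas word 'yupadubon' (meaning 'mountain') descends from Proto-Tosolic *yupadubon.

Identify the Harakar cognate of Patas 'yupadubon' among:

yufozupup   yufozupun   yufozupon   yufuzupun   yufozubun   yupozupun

yufozupun

Harakar: start from *yupadubon.
  rule 1 (vowel merger): yupadubon → yupadubun
  rule 2 (unconditioned shift): yupadubun → yufadubun
  rule 3 (unconditioned shift): yufadubun → yufazubun
  rule 4: no change — yufazubun
  rule 5 (vowel merger): yufazubun → yufozubun
  rule 6 (unconditioned shift): yufozubun → yufozupun
  ⇒ Harakar yufozupun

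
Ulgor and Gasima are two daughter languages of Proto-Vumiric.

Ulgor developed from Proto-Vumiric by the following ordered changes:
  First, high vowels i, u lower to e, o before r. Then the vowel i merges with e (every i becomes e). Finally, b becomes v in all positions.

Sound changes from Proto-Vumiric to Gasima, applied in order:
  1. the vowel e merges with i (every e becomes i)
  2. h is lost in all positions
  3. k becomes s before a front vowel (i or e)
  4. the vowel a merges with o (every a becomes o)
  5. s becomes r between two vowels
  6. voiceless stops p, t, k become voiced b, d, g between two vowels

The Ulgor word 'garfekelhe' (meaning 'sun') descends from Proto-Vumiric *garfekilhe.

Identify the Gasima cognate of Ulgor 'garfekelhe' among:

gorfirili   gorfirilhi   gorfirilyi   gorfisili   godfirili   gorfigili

Gasima: start from *garfekilhe.
  rule 1 (vowel merger): garfekilhe → garfikilhi
  rule 2 (h-loss): garfikilhi → garfikili
  rule 3 (palatalisation): garfikili → garfisili
  rule 4 (vowel merger): garfisili → gorfisili
  rule 5 (rhotacism): gorfisili → gorfirili
  rule 6: no change — gorfirili
  ⇒ Gasima gorfirili
Only 'gorfirili' matches the regular Gasima development of *garfekilhe.

gorfirili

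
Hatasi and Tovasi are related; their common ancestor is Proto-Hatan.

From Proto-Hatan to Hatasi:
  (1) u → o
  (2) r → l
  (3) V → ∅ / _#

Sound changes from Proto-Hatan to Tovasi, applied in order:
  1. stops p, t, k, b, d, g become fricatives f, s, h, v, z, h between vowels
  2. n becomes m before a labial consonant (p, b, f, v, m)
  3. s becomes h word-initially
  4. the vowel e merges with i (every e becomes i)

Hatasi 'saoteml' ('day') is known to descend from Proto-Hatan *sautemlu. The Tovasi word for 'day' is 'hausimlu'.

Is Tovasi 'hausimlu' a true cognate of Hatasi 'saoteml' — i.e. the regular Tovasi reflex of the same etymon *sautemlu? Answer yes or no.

Derive the expected Tovasi reflex of *sautemlu:
Tovasi: *sautemlu > sausemlu > hausemlu > hausimlu  (by intervocalic lenition, debuccalisation, vowel merger)
Tovasi 'hausimlu' matches the regular reflex exactly, so the pair is cognate.

yes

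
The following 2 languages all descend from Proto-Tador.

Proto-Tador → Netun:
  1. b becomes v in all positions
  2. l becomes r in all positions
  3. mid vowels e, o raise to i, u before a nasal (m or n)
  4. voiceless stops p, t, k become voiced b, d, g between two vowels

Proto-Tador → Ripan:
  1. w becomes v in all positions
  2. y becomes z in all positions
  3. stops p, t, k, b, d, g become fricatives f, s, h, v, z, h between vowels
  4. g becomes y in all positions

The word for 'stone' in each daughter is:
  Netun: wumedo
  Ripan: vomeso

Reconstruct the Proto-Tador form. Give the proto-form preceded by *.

*wometo

Position 2: Netun has u, Ripan has o. Ripan preserves o here (none of its changes turn any other segment into o), so the proto-segment is *o.
Position 5: Netun has d, Ripan has s. Taking the neighbouring segments as reconstructed: Netun d could go back to *t or *d; Ripan s could go back to *t or *s — the one source consistent with every daughter is *t.
Position 1: Netun has w, Ripan has v. Netun preserves w here (none of its changes turn any other segment into w), so the proto-segment is *w.
Verify the candidate proto-form against each daughter:
Netun: *wometo
  wometo (rule 1 does not apply)
  wometo (rule 2 does not apply)
  wometo → wumeto   [pre-nasal raising]
  wumeto → wumedo   [intervocalic voicing]
  giving Netun wumedo.
Ripan: *wometo
  wometo → vometo   [unconditioned shift]
  vometo (rule 2 does not apply)
  vometo → vomeso   [intervocalic lenition]
  vomeso (rule 4 does not apply)
  giving Ripan vomeso.
*wometo is the unique common source.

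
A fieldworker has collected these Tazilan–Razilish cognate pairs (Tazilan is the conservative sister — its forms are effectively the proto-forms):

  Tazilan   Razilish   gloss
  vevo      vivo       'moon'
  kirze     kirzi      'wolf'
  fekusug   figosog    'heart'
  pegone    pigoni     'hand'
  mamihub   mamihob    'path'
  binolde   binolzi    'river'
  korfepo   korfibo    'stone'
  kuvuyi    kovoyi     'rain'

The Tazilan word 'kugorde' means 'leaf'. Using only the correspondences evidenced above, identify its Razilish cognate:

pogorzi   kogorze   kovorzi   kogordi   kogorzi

fekusug ~ figosog, kuvuyi ~ kovoyi — Tazilan u corresponds to Razilish o after a consonant, before a consonant other than r, m, n, p, b, f, v.
binolde ~ binolzi — Tazilan d corresponds to Razilish z after a consonant, before a front vowel.
kirze ~ kirzi, pegone ~ pigoni — Tazilan e corresponds to Razilish i word-finally.
Applying these to Tazilan 'kugorde':
  kugorde → kogorde   (u→o after a consonant, before a consonant other than r, m, n, p, b, f, v)
  kogorde → kogorze   (d→z after a consonant, before a front vowel)
  kogorze → kogorzi   (e→i word-finally)
So the Razilish cognate is 'kogorzi'.

kogorzi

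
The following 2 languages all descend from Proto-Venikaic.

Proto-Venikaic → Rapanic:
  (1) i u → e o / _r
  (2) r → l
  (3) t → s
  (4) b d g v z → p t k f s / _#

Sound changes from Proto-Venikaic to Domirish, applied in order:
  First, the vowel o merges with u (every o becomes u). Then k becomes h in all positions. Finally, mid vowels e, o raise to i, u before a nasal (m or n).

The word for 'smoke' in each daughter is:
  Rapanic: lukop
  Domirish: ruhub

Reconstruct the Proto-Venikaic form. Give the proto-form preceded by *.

Position 3: Rapanic has k, Domirish has h. Taking the neighbouring segments as reconstructed: Rapanic k can only go back to *k; Domirish h could go back to *k or *h — the one source consistent with every daughter is *k.
Position 5: Rapanic has p, Domirish has b. Domirish preserves b here (none of its changes turn any other segment into b), so the proto-segment is *b.
Verify the candidate proto-form against each daughter:
Rapanic: *rukob > lukob > lukop  (by unconditioned shift, final devoicing)
Domirish: *rukob
  rukob → rukub   [vowel merger]
  rukub → ruhub   [unconditioned shift]
  ruhub (rule 3 does not apply)
  giving Domirish ruhub.
Only *rukob yields all of Rapanic lukop, Domirish ruhub.

*rukob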